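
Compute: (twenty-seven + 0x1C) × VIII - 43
Convert twenty-seven (English words) → 27 (decimal)
Convert 0x1C (hexadecimal) → 1×16 + 12 = 28 (decimal)
Convert VIII (Roman numeral) → 5 + 1 + 1 + 1 = 8 (decimal)
Expression in decimal: (27 + 28) × 8 - 43
Parentheses first: 27 + 28 = 55
Multiply: 55 × 8 = 440
Subtract: 440 - 43 = 397
397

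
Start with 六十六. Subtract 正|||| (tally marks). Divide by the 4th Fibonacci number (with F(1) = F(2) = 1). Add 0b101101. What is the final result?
Convert 六十六 (Chinese numeral) → 6×10 + 6 = 66 (decimal)
Start: 66
Convert 正|||| (tally marks) → 5 + 4 = 9 (decimal)
66 - 9 = 57
Convert the 4th Fibonacci number (with F(1) = F(2) = 1) (Fibonacci index) → 1, 1, 2, 3 → 3 (decimal)
57 ÷ 3 = 19
Convert 0b101101 (binary) → 32 + 8 + 4 + 1 = 45 (decimal)
19 + 45 = 64
64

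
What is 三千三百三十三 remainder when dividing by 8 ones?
Convert 三千三百三十三 (Chinese numeral) → 3×1000 + 3×100 + 3×10 + 3 = 3333 (decimal)
Convert 8 ones (place-value notation) → 8 (decimal)
Compute 3333 mod 8 = 5
5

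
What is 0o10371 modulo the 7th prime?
Convert 0o10371 (octal) → 1×4096 + 3×64 + 7×8 + 1 = 4345 (decimal)
Convert the 7th prime (prime index) → 17 (decimal)
Compute 4345 mod 17 = 10
10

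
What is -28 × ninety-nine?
Convert ninety-nine (English words) → 99 (decimal)
Compute -28 × 99 = -2772
-2772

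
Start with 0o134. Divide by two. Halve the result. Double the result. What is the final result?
Convert 0o134 (octal) → 1×64 + 3×8 + 4 = 92 (decimal)
Start: 92
Convert two (English words) → 2 (decimal)
92 ÷ 2 = 46
46 ÷ 2 = 23
23 × 2 = 46
46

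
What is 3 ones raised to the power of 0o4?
Convert 3 ones (place-value notation) → 3 (decimal)
Convert 0o4 (octal) → 4 (decimal)
Compute 3 ^ 4 = 81
81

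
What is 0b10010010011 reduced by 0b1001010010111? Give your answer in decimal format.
Convert 0b10010010011 (binary) → 1024 + 128 + 16 + 2 + 1 = 1171 (decimal)
Convert 0b1001010010111 (binary) → 4096 + 512 + 128 + 16 + 4 + 2 + 1 = 4759 (decimal)
Compute 1171 - 4759 = -3588
-3588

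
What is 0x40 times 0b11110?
Convert 0x40 (hexadecimal) → 4×16 = 64 (decimal)
Convert 0b11110 (binary) → 16 + 8 + 4 + 2 = 30 (decimal)
Compute 64 × 30 = 1920
1920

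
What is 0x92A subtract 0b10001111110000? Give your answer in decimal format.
Convert 0x92A (hexadecimal) → 9×256 + 2×16 + 10 = 2346 (decimal)
Convert 0b10001111110000 (binary) → 8192 + 512 + 256 + 128 + 64 + 32 + 16 = 9200 (decimal)
Compute 2346 - 9200 = -6854
-6854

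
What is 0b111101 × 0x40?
Convert 0b111101 (binary) → 32 + 16 + 8 + 4 + 1 = 61 (decimal)
Convert 0x40 (hexadecimal) → 4×16 = 64 (decimal)
Compute 61 × 64 = 3904
3904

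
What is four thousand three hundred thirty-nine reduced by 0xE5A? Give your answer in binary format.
Convert four thousand three hundred thirty-nine (English words) → 4×1000 + 3×100 + 39 = 4339 (decimal)
Convert 0xE5A (hexadecimal) → 14×256 + 5×16 + 10 = 3674 (decimal)
Compute 4339 - 3674 = 665
Convert 665 (decimal) → 665 = 512 + 128 + 16 + 8 + 1 → 0b1010011001 (binary)
0b1010011001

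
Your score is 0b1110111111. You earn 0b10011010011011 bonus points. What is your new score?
Convert 0b1110111111 (binary) → 512 + 256 + 128 + 32 + 16 + 8 + 4 + 2 + 1 = 959 (decimal)
Convert 0b10011010011011 (binary) → 8192 + 1024 + 512 + 128 + 16 + 8 + 2 + 1 = 9883 (decimal)
Compute 959 + 9883 = 10842
10842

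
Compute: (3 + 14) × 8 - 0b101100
Convert 0b101100 (binary) → 32 + 8 + 4 = 44 (decimal)
Expression in decimal: (3 + 14) × 8 - 44
Parentheses first: 3 + 14 = 17
Multiply: 17 × 8 = 136
Subtract: 136 - 44 = 92
92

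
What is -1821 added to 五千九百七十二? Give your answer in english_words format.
Convert 五千九百七十二 (Chinese numeral) → 5×1000 + 9×100 + 7×10 + 2 = 5972 (decimal)
Compute -1821 + 5972 = 4151
Convert 4151 (decimal) → 4151 = 4×1000 + 1×100 + 51 → four thousand one hundred fifty-one (English words)
four thousand one hundred fifty-one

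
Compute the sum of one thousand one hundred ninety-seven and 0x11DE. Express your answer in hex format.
Convert one thousand one hundred ninety-seven (English words) → 1×1000 + 1×100 + 97 = 1197 (decimal)
Convert 0x11DE (hexadecimal) → 1×4096 + 1×256 + 13×16 + 14 = 4574 (decimal)
Compute 1197 + 4574 = 5771
Convert 5771 (decimal) → 5771 = 1×4096 + 6×256 + 8×16 + 11 → 0x168B (hexadecimal)
0x168B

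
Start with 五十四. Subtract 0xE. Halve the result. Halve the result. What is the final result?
Convert 五十四 (Chinese numeral) → 5×10 + 4 = 54 (decimal)
Start: 54
Convert 0xE (hexadecimal) → 14 (decimal)
54 - 14 = 40
40 ÷ 2 = 20
20 ÷ 2 = 10
10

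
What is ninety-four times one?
Convert ninety-four (English words) → 94 (decimal)
Convert one (English words) → 1 (decimal)
Compute 94 × 1 = 94
94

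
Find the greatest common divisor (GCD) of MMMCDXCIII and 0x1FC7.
Convert MMMCDXCIII (Roman numeral) → 1000 + 1000 + 1000 + 400 + 90 + 1 + 1 + 1 = 3493 (decimal)
Convert 0x1FC7 (hexadecimal) → 1×4096 + 15×256 + 12×16 + 7 = 8135 (decimal)
Compute gcd(3493, 8135) = 1
1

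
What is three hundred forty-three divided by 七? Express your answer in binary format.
Convert three hundred forty-three (English words) → 3×100 + 43 = 343 (decimal)
Convert 七 (Chinese numeral) → 7 (decimal)
Compute 343 ÷ 7 = 49
Convert 49 (decimal) → 49 = 32 + 16 + 1 → 0b110001 (binary)
0b110001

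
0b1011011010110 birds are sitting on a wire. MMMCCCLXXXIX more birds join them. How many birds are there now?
Convert 0b1011011010110 (binary) → 4096 + 1024 + 512 + 128 + 64 + 16 + 4 + 2 = 5846 (decimal)
Convert MMMCCCLXXXIX (Roman numeral) → 1000 + 1000 + 1000 + 100 + 100 + 100 + 50 + 10 + 10 + 10 + 9 = 3389 (decimal)
Compute 5846 + 3389 = 9235
9235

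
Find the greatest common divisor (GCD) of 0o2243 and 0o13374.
Convert 0o2243 (octal) → 2×512 + 2×64 + 4×8 + 3 = 1187 (decimal)
Convert 0o13374 (octal) → 1×4096 + 3×512 + 3×64 + 7×8 + 4 = 5884 (decimal)
Compute gcd(1187, 5884) = 1
1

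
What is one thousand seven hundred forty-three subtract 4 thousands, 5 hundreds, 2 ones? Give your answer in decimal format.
Convert one thousand seven hundred forty-three (English words) → 1×1000 + 7×100 + 43 = 1743 (decimal)
Convert 4 thousands, 5 hundreds, 2 ones (place-value notation) → 4×1000 + 5×100 + 2 = 4502 (decimal)
Compute 1743 - 4502 = -2759
-2759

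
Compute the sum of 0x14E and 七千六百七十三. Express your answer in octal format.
Convert 0x14E (hexadecimal) → 1×256 + 4×16 + 14 = 334 (decimal)
Convert 七千六百七十三 (Chinese numeral) → 7×1000 + 6×100 + 7×10 + 3 = 7673 (decimal)
Compute 334 + 7673 = 8007
Convert 8007 (decimal) → 8007 = 1×4096 + 7×512 + 5×64 + 7 → 0o17507 (octal)
0o17507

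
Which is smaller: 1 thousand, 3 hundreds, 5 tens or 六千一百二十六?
Convert 1 thousand, 3 hundreds, 5 tens (place-value notation) → 1×1000 + 3×100 + 5×10 = 1350 (decimal)
Convert 六千一百二十六 (Chinese numeral) → 6×1000 + 1×100 + 2×10 + 6 = 6126 (decimal)
Compare 1350 vs 6126: smaller = 1350
1350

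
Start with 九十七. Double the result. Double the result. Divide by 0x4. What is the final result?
Convert 九十七 (Chinese numeral) → 9×10 + 7 = 97 (decimal)
Start: 97
97 × 2 = 194
194 × 2 = 388
Convert 0x4 (hexadecimal) → 4 (decimal)
388 ÷ 4 = 97
97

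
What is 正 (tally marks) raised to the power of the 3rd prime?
Convert 正 (tally marks) → 5 (decimal)
Convert the 3rd prime (prime index) → 5 (decimal)
Compute 5 ^ 5 = 3125
3125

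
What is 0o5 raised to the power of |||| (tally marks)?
Convert 0o5 (octal) → 5 (decimal)
Convert |||| (tally marks) → 4 (decimal)
Compute 5 ^ 4 = 625
625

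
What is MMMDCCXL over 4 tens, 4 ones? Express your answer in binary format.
Convert MMMDCCXL (Roman numeral) → 1000 + 1000 + 1000 + 500 + 100 + 100 + 40 = 3740 (decimal)
Convert 4 tens, 4 ones (place-value notation) → 4×10 + 4 = 44 (decimal)
Compute 3740 ÷ 44 = 85
Convert 85 (decimal) → 85 = 64 + 16 + 4 + 1 → 0b1010101 (binary)
0b1010101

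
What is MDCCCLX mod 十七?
Convert MDCCCLX (Roman numeral) → 1000 + 500 + 100 + 100 + 100 + 50 + 10 = 1860 (decimal)
Convert 十七 (Chinese numeral) → 1×10 + 7 = 17 (decimal)
Compute 1860 mod 17 = 7
7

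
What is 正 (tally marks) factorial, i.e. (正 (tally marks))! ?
Convert 正 (tally marks) → 5 (decimal)
Compute 5! = 120
120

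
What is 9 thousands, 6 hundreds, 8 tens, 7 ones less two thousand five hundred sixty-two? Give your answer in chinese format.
Convert 9 thousands, 6 hundreds, 8 tens, 7 ones (place-value notation) → 9×1000 + 6×100 + 8×10 + 7 = 9687 (decimal)
Convert two thousand five hundred sixty-two (English words) → 2×1000 + 5×100 + 62 = 2562 (decimal)
Compute 9687 - 2562 = 7125
Convert 7125 (decimal) → 7125 = 7×1000 + 1×100 + 2×10 + 5 → 七千一百二十五 (Chinese numeral)
七千一百二十五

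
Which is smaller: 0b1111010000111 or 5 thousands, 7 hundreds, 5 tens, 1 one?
Convert 0b1111010000111 (binary) → 4096 + 2048 + 1024 + 512 + 128 + 4 + 2 + 1 = 7815 (decimal)
Convert 5 thousands, 7 hundreds, 5 tens, 1 one (place-value notation) → 5×1000 + 7×100 + 5×10 + 1 = 5751 (decimal)
Compare 7815 vs 5751: smaller = 5751
5751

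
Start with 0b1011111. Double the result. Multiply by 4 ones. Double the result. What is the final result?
Convert 0b1011111 (binary) → 64 + 16 + 8 + 4 + 2 + 1 = 95 (decimal)
Start: 95
95 × 2 = 190
Convert 4 ones (place-value notation) → 4 (decimal)
190 × 4 = 760
760 × 2 = 1520
1520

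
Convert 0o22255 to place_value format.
Convert 0o22255 (octal) → 2×4096 + 2×512 + 2×64 + 5×8 + 5 = 9389 (decimal)
Convert 9389 (decimal) → 9389 = 9×1000 + 3×100 + 8×10 + 9 → 9 thousands, 3 hundreds, 8 tens, 9 ones (place-value notation)
9 thousands, 3 hundreds, 8 tens, 9 ones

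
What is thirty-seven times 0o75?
Convert thirty-seven (English words) → 37 (decimal)
Convert 0o75 (octal) → 7×8 + 5 = 61 (decimal)
Compute 37 × 61 = 2257
2257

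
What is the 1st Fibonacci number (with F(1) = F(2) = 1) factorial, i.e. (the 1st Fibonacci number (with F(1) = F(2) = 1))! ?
Convert the 1st Fibonacci number (with F(1) = F(2) = 1) (Fibonacci index) → 1 (decimal)
Compute 1! = 1
1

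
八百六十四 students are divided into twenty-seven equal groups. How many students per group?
Convert 八百六十四 (Chinese numeral) → 8×100 + 6×10 + 4 = 864 (decimal)
Convert twenty-seven (English words) → 27 (decimal)
Compute 864 ÷ 27 = 32
32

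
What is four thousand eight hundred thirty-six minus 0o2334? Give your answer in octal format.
Convert four thousand eight hundred thirty-six (English words) → 4×1000 + 8×100 + 36 = 4836 (decimal)
Convert 0o2334 (octal) → 2×512 + 3×64 + 3×8 + 4 = 1244 (decimal)
Compute 4836 - 1244 = 3592
Convert 3592 (decimal) → 3592 = 7×512 + 1×8 → 0o7010 (octal)
0o7010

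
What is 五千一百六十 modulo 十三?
Convert 五千一百六十 (Chinese numeral) → 5×1000 + 1×100 + 6×10 = 5160 (decimal)
Convert 十三 (Chinese numeral) → 1×10 + 3 = 13 (decimal)
Compute 5160 mod 13 = 12
12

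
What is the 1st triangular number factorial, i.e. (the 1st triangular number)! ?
Convert the 1st triangular number (triangular index) → 1×2/2 = 1 (decimal)
Compute 1! = 1
1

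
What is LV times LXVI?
Convert LV (Roman numeral) → 50 + 5 = 55 (decimal)
Convert LXVI (Roman numeral) → 50 + 10 + 5 + 1 = 66 (decimal)
Compute 55 × 66 = 3630
3630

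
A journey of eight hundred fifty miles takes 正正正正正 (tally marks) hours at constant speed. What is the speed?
Convert eight hundred fifty (English words) → 8×100 + 50 = 850 (decimal)
Convert 正正正正正 (tally marks) → 5 + 5 + 5 + 5 + 5 = 25 (decimal)
Compute 850 ÷ 25 = 34
34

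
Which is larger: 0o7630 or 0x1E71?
Convert 0o7630 (octal) → 7×512 + 6×64 + 3×8 = 3992 (decimal)
Convert 0x1E71 (hexadecimal) → 1×4096 + 14×256 + 7×16 + 1 = 7793 (decimal)
Compare 3992 vs 7793: larger = 7793
7793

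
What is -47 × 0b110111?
Convert 0b110111 (binary) → 32 + 16 + 4 + 2 + 1 = 55 (decimal)
Compute -47 × 55 = -2585
-2585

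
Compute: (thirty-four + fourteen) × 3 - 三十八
Convert thirty-four (English words) → 34 (decimal)
Convert fourteen (English words) → 14 (decimal)
Convert 三十八 (Chinese numeral) → 3×10 + 8 = 38 (decimal)
Expression in decimal: (34 + 14) × 3 - 38
Parentheses first: 34 + 14 = 48
Multiply: 48 × 3 = 144
Subtract: 144 - 38 = 106
106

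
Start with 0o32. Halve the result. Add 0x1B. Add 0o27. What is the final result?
Convert 0o32 (octal) → 3×8 + 2 = 26 (decimal)
Start: 26
26 ÷ 2 = 13
Convert 0x1B (hexadecimal) → 1×16 + 11 = 27 (decimal)
13 + 27 = 40
Convert 0o27 (octal) → 2×8 + 7 = 23 (decimal)
40 + 23 = 63
63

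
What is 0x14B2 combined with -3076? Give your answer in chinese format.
Convert 0x14B2 (hexadecimal) → 1×4096 + 4×256 + 11×16 + 2 = 5298 (decimal)
Compute 5298 + -3076 = 2222
Convert 2222 (decimal) → 2222 = 2×1000 + 2×100 + 2×10 + 2 → 二千二百二十二 (Chinese numeral)
二千二百二十二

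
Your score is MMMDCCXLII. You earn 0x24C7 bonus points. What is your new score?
Convert MMMDCCXLII (Roman numeral) → 1000 + 1000 + 1000 + 500 + 100 + 100 + 40 + 1 + 1 = 3742 (decimal)
Convert 0x24C7 (hexadecimal) → 2×4096 + 4×256 + 12×16 + 7 = 9415 (decimal)
Compute 3742 + 9415 = 13157
13157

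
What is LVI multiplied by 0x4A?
Convert LVI (Roman numeral) → 50 + 5 + 1 = 56 (decimal)
Convert 0x4A (hexadecimal) → 4×16 + 10 = 74 (decimal)
Compute 56 × 74 = 4144
4144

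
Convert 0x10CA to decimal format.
Convert 0x10CA (hexadecimal) → 1×4096 + 12×16 + 10 = 4298 (decimal)
4298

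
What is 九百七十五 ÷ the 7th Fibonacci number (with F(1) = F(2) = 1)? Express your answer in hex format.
Convert 九百七十五 (Chinese numeral) → 9×100 + 7×10 + 5 = 975 (decimal)
Convert the 7th Fibonacci number (with F(1) = F(2) = 1) (Fibonacci index) → 1, 1, 2, 3, 5, 8, 13 → 13 (decimal)
Compute 975 ÷ 13 = 75
Convert 75 (decimal) → 75 = 4×16 + 11 → 0x4B (hexadecimal)
0x4B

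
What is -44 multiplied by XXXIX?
Convert XXXIX (Roman numeral) → 10 + 10 + 10 + 9 = 39 (decimal)
Compute -44 × 39 = -1716
-1716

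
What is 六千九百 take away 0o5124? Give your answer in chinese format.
Convert 六千九百 (Chinese numeral) → 6×1000 + 9×100 = 6900 (decimal)
Convert 0o5124 (octal) → 5×512 + 1×64 + 2×8 + 4 = 2644 (decimal)
Compute 6900 - 2644 = 4256
Convert 4256 (decimal) → 4256 = 4×1000 + 2×100 + 5×10 + 6 → 四千二百五十六 (Chinese numeral)
四千二百五十六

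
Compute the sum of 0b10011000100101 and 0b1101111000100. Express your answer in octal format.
Convert 0b10011000100101 (binary) → 8192 + 1024 + 512 + 32 + 4 + 1 = 9765 (decimal)
Convert 0b1101111000100 (binary) → 4096 + 2048 + 512 + 256 + 128 + 64 + 4 = 7108 (decimal)
Compute 9765 + 7108 = 16873
Convert 16873 (decimal) → 16873 = 4×4096 + 7×64 + 5×8 + 1 → 0o40751 (octal)
0o40751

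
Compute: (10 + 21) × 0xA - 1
Convert 0xA (hexadecimal) → 10 (decimal)
Expression in decimal: (10 + 21) × 10 - 1
Parentheses first: 10 + 21 = 31
Multiply: 31 × 10 = 310
Subtract: 310 - 1 = 309
309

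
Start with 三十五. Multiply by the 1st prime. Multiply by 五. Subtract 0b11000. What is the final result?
Convert 三十五 (Chinese numeral) → 3×10 + 5 = 35 (decimal)
Start: 35
Convert the 1st prime (prime index) → 2 (decimal)
35 × 2 = 70
Convert 五 (Chinese numeral) → 5 (decimal)
70 × 5 = 350
Convert 0b11000 (binary) → 16 + 8 = 24 (decimal)
350 - 24 = 326
326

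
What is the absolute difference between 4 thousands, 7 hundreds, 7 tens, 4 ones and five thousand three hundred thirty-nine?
Convert 4 thousands, 7 hundreds, 7 tens, 4 ones (place-value notation) → 4×1000 + 7×100 + 7×10 + 4 = 4774 (decimal)
Convert five thousand three hundred thirty-nine (English words) → 5×1000 + 3×100 + 39 = 5339 (decimal)
Compute |4774 - 5339| = 565
565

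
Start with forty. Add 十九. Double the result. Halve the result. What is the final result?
Convert forty (English words) → 40 (decimal)
Start: 40
Convert 十九 (Chinese numeral) → 1×10 + 9 = 19 (decimal)
40 + 19 = 59
59 × 2 = 118
118 ÷ 2 = 59
59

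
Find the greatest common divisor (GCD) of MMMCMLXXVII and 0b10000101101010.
Convert MMMCMLXXVII (Roman numeral) → 1000 + 1000 + 1000 + 900 + 50 + 10 + 10 + 5 + 1 + 1 = 3977 (decimal)
Convert 0b10000101101010 (binary) → 8192 + 256 + 64 + 32 + 8 + 2 = 8554 (decimal)
Compute gcd(3977, 8554) = 1
1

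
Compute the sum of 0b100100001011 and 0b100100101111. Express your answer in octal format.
Convert 0b100100001011 (binary) → 2048 + 256 + 8 + 2 + 1 = 2315 (decimal)
Convert 0b100100101111 (binary) → 2048 + 256 + 32 + 8 + 4 + 2 + 1 = 2351 (decimal)
Compute 2315 + 2351 = 4666
Convert 4666 (decimal) → 4666 = 1×4096 + 1×512 + 7×8 + 2 → 0o11072 (octal)
0o11072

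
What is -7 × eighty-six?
Convert eighty-six (English words) → 86 (decimal)
Compute -7 × 86 = -602
-602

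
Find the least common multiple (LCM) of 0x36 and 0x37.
Convert 0x36 (hexadecimal) → 3×16 + 6 = 54 (decimal)
Convert 0x37 (hexadecimal) → 3×16 + 7 = 55 (decimal)
Compute lcm(54, 55) = 2970
2970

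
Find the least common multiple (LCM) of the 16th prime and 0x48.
Convert the 16th prime (prime index) → 53 (decimal)
Convert 0x48 (hexadecimal) → 4×16 + 8 = 72 (decimal)
Compute lcm(53, 72) = 3816
3816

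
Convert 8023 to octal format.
Convert 8023 (decimal) → 8023 = 1×4096 + 7×512 + 5×64 + 2×8 + 7 → 0o17527 (octal)
0o17527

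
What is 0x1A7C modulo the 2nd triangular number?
Convert 0x1A7C (hexadecimal) → 1×4096 + 10×256 + 7×16 + 12 = 6780 (decimal)
Convert the 2nd triangular number (triangular index) → 2×3/2 = 3 (decimal)
Compute 6780 mod 3 = 0
0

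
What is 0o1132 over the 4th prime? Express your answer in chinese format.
Convert 0o1132 (octal) → 1×512 + 1×64 + 3×8 + 2 = 602 (decimal)
Convert the 4th prime (prime index) → 7 (decimal)
Compute 602 ÷ 7 = 86
Convert 86 (decimal) → 86 = 8×10 + 6 → 八十六 (Chinese numeral)
八十六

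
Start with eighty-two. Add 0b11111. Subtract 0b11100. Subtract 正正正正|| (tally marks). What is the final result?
Convert eighty-two (English words) → 82 (decimal)
Start: 82
Convert 0b11111 (binary) → 16 + 8 + 4 + 2 + 1 = 31 (decimal)
82 + 31 = 113
Convert 0b11100 (binary) → 16 + 8 + 4 = 28 (decimal)
113 - 28 = 85
Convert 正正正正|| (tally marks) → 5 + 5 + 5 + 5 + 2 = 22 (decimal)
85 - 22 = 63
63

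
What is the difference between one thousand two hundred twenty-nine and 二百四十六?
Convert one thousand two hundred twenty-nine (English words) → 1×1000 + 2×100 + 29 = 1229 (decimal)
Convert 二百四十六 (Chinese numeral) → 2×100 + 4×10 + 6 = 246 (decimal)
Difference: |1229 - 246| = 983
983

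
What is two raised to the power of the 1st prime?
Convert two (English words) → 2 (decimal)
Convert the 1st prime (prime index) → 2 (decimal)
Compute 2 ^ 2 = 4
4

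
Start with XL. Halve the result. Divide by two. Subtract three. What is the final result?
Convert XL (Roman numeral) → 40 (decimal)
Start: 40
40 ÷ 2 = 20
Convert two (English words) → 2 (decimal)
20 ÷ 2 = 10
Convert three (English words) → 3 (decimal)
10 - 3 = 7
7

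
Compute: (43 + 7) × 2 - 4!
Convert 4! (factorial) → 24 (decimal)
Expression in decimal: (43 + 7) × 2 - 24
Parentheses first: 43 + 7 = 50
Multiply: 50 × 2 = 100
Subtract: 100 - 24 = 76
76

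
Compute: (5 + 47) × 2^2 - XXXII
Convert 2^2 (power) → 4 (decimal)
Convert XXXII (Roman numeral) → 10 + 10 + 10 + 1 + 1 = 32 (decimal)
Expression in decimal: (5 + 47) × 4 - 32
Parentheses first: 5 + 47 = 52
Multiply: 52 × 4 = 208
Subtract: 208 - 32 = 176
176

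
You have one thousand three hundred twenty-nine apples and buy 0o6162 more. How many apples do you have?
Convert one thousand three hundred twenty-nine (English words) → 1×1000 + 3×100 + 29 = 1329 (decimal)
Convert 0o6162 (octal) → 6×512 + 1×64 + 6×8 + 2 = 3186 (decimal)
Compute 1329 + 3186 = 4515
4515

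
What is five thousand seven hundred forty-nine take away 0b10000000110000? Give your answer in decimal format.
Convert five thousand seven hundred forty-nine (English words) → 5×1000 + 7×100 + 49 = 5749 (decimal)
Convert 0b10000000110000 (binary) → 8192 + 32 + 16 = 8240 (decimal)
Compute 5749 - 8240 = -2491
-2491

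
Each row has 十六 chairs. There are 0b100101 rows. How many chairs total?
Convert 十六 (Chinese numeral) → 1×10 + 6 = 16 (decimal)
Convert 0b100101 (binary) → 32 + 4 + 1 = 37 (decimal)
Compute 16 × 37 = 592
592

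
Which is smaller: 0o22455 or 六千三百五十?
Convert 0o22455 (octal) → 2×4096 + 2×512 + 4×64 + 5×8 + 5 = 9517 (decimal)
Convert 六千三百五十 (Chinese numeral) → 6×1000 + 3×100 + 5×10 = 6350 (decimal)
Compare 9517 vs 6350: smaller = 6350
6350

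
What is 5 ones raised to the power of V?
Convert 5 ones (place-value notation) → 5 (decimal)
Convert V (Roman numeral) → 5 (decimal)
Compute 5 ^ 5 = 3125
3125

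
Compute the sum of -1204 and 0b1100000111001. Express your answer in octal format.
Convert 0b1100000111001 (binary) → 4096 + 2048 + 32 + 16 + 8 + 1 = 6201 (decimal)
Compute -1204 + 6201 = 4997
Convert 4997 (decimal) → 4997 = 1×4096 + 1×512 + 6×64 + 5 → 0o11605 (octal)
0o11605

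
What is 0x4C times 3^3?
Convert 0x4C (hexadecimal) → 4×16 + 12 = 76 (decimal)
Convert 3^3 (power) → 27 (decimal)
Compute 76 × 27 = 2052
2052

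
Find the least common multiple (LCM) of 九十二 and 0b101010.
Convert 九十二 (Chinese numeral) → 9×10 + 2 = 92 (decimal)
Convert 0b101010 (binary) → 32 + 8 + 2 = 42 (decimal)
Compute lcm(92, 42) = 1932
1932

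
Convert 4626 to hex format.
Convert 4626 (decimal) → 4626 = 1×4096 + 2×256 + 1×16 + 2 → 0x1212 (hexadecimal)
0x1212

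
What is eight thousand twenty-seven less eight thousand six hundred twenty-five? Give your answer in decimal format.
Convert eight thousand twenty-seven (English words) → 8×1000 + 27 = 8027 (decimal)
Convert eight thousand six hundred twenty-five (English words) → 8×1000 + 6×100 + 25 = 8625 (decimal)
Compute 8027 - 8625 = -598
-598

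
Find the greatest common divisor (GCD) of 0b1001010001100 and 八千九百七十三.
Convert 0b1001010001100 (binary) → 4096 + 512 + 128 + 8 + 4 = 4748 (decimal)
Convert 八千九百七十三 (Chinese numeral) → 8×1000 + 9×100 + 7×10 + 3 = 8973 (decimal)
Compute gcd(4748, 8973) = 1
1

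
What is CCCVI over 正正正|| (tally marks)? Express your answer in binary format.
Convert CCCVI (Roman numeral) → 100 + 100 + 100 + 5 + 1 = 306 (decimal)
Convert 正正正|| (tally marks) → 5 + 5 + 5 + 2 = 17 (decimal)
Compute 306 ÷ 17 = 18
Convert 18 (decimal) → 18 = 16 + 2 → 0b10010 (binary)
0b10010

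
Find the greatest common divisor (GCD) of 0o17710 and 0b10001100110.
Convert 0o17710 (octal) → 1×4096 + 7×512 + 7×64 + 1×8 = 8136 (decimal)
Convert 0b10001100110 (binary) → 1024 + 64 + 32 + 4 + 2 = 1126 (decimal)
Compute gcd(8136, 1126) = 2
2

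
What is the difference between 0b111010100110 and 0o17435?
Convert 0b111010100110 (binary) → 2048 + 1024 + 512 + 128 + 32 + 4 + 2 = 3750 (decimal)
Convert 0o17435 (octal) → 1×4096 + 7×512 + 4×64 + 3×8 + 5 = 7965 (decimal)
Difference: |3750 - 7965| = 4215
4215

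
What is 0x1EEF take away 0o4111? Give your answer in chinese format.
Convert 0x1EEF (hexadecimal) → 1×4096 + 14×256 + 14×16 + 15 = 7919 (decimal)
Convert 0o4111 (octal) → 4×512 + 1×64 + 1×8 + 1 = 2121 (decimal)
Compute 7919 - 2121 = 5798
Convert 5798 (decimal) → 5798 = 5×1000 + 7×100 + 9×10 + 8 → 五千七百九十八 (Chinese numeral)
五千七百九十八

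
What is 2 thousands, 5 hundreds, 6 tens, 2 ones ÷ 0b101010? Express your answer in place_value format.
Convert 2 thousands, 5 hundreds, 6 tens, 2 ones (place-value notation) → 2×1000 + 5×100 + 6×10 + 2 = 2562 (decimal)
Convert 0b101010 (binary) → 32 + 8 + 2 = 42 (decimal)
Compute 2562 ÷ 42 = 61
Convert 61 (decimal) → 61 = 6×10 + 1 → 6 tens, 1 one (place-value notation)
6 tens, 1 one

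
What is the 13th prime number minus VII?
The 13th prime number = 41
Convert VII (Roman numeral) → 5 + 1 + 1 = 7 (decimal)
Compute 41 - 7 = 34
34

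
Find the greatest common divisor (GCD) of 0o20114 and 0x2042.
Convert 0o20114 (octal) → 2×4096 + 1×64 + 1×8 + 4 = 8268 (decimal)
Convert 0x2042 (hexadecimal) → 2×4096 + 4×16 + 2 = 8258 (decimal)
Compute gcd(8268, 8258) = 2
2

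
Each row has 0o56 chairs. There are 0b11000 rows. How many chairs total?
Convert 0o56 (octal) → 5×8 + 6 = 46 (decimal)
Convert 0b11000 (binary) → 16 + 8 = 24 (decimal)
Compute 46 × 24 = 1104
1104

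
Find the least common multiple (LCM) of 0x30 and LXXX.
Convert 0x30 (hexadecimal) → 3×16 = 48 (decimal)
Convert LXXX (Roman numeral) → 50 + 10 + 10 + 10 = 80 (decimal)
Compute lcm(48, 80) = 240
240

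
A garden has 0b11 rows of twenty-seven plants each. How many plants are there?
Convert twenty-seven (English words) → 27 (decimal)
Convert 0b11 (binary) → 2 + 1 = 3 (decimal)
Compute 27 × 3 = 81
81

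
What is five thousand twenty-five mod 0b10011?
Convert five thousand twenty-five (English words) → 5×1000 + 25 = 5025 (decimal)
Convert 0b10011 (binary) → 16 + 2 + 1 = 19 (decimal)
Compute 5025 mod 19 = 9
9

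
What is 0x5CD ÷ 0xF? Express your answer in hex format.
Convert 0x5CD (hexadecimal) → 5×256 + 12×16 + 13 = 1485 (decimal)
Convert 0xF (hexadecimal) → 15 (decimal)
Compute 1485 ÷ 15 = 99
Convert 99 (decimal) → 99 = 6×16 + 3 → 0x63 (hexadecimal)
0x63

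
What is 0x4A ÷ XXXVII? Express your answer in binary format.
Convert 0x4A (hexadecimal) → 4×16 + 10 = 74 (decimal)
Convert XXXVII (Roman numeral) → 10 + 10 + 10 + 5 + 1 + 1 = 37 (decimal)
Compute 74 ÷ 37 = 2
Convert 2 (decimal) → 0b10 (binary)
0b10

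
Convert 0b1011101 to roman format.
Convert 0b1011101 (binary) → 64 + 16 + 8 + 4 + 1 = 93 (decimal)
Convert 93 (decimal) → 93 = 90 + 1 + 1 + 1 → XCIII (Roman numeral)
XCIII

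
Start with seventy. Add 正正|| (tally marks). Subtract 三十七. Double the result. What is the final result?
Convert seventy (English words) → 70 (decimal)
Start: 70
Convert 正正|| (tally marks) → 5 + 5 + 2 = 12 (decimal)
70 + 12 = 82
Convert 三十七 (Chinese numeral) → 3×10 + 7 = 37 (decimal)
82 - 37 = 45
45 × 2 = 90
90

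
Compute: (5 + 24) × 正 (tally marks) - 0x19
Convert 正 (tally marks) → 5 (decimal)
Convert 0x19 (hexadecimal) → 1×16 + 9 = 25 (decimal)
Expression in decimal: (5 + 24) × 5 - 25
Parentheses first: 5 + 24 = 29
Multiply: 29 × 5 = 145
Subtract: 145 - 25 = 120
120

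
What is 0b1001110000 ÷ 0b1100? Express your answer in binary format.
Convert 0b1001110000 (binary) → 512 + 64 + 32 + 16 = 624 (decimal)
Convert 0b1100 (binary) → 8 + 4 = 12 (decimal)
Compute 624 ÷ 12 = 52
Convert 52 (decimal) → 52 = 32 + 16 + 4 → 0b110100 (binary)
0b110100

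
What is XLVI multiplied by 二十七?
Convert XLVI (Roman numeral) → 40 + 5 + 1 = 46 (decimal)
Convert 二十七 (Chinese numeral) → 2×10 + 7 = 27 (decimal)
Compute 46 × 27 = 1242
1242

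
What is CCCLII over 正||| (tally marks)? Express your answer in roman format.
Convert CCCLII (Roman numeral) → 100 + 100 + 100 + 50 + 1 + 1 = 352 (decimal)
Convert 正||| (tally marks) → 5 + 3 = 8 (decimal)
Compute 352 ÷ 8 = 44
Convert 44 (decimal) → 44 = 40 + 4 → XLIV (Roman numeral)
XLIV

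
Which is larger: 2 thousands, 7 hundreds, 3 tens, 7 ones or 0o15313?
Convert 2 thousands, 7 hundreds, 3 tens, 7 ones (place-value notation) → 2×1000 + 7×100 + 3×10 + 7 = 2737 (decimal)
Convert 0o15313 (octal) → 1×4096 + 5×512 + 3×64 + 1×8 + 3 = 6859 (decimal)
Compare 2737 vs 6859: larger = 6859
6859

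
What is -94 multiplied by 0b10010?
Convert 0b10010 (binary) → 16 + 2 = 18 (decimal)
Compute -94 × 18 = -1692
-1692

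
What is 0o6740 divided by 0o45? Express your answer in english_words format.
Convert 0o6740 (octal) → 6×512 + 7×64 + 4×8 = 3552 (decimal)
Convert 0o45 (octal) → 4×8 + 5 = 37 (decimal)
Compute 3552 ÷ 37 = 96
Convert 96 (decimal) → ninety-six (English words)
ninety-six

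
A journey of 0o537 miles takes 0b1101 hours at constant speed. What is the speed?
Convert 0o537 (octal) → 5×64 + 3×8 + 7 = 351 (decimal)
Convert 0b1101 (binary) → 8 + 4 + 1 = 13 (decimal)
Compute 351 ÷ 13 = 27
27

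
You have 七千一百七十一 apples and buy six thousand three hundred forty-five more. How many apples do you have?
Convert 七千一百七十一 (Chinese numeral) → 7×1000 + 1×100 + 7×10 + 1 = 7171 (decimal)
Convert six thousand three hundred forty-five (English words) → 6×1000 + 3×100 + 45 = 6345 (decimal)
Compute 7171 + 6345 = 13516
13516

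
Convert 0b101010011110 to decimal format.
Convert 0b101010011110 (binary) → 2048 + 512 + 128 + 16 + 8 + 4 + 2 = 2718 (decimal)
2718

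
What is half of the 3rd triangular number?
The 3rd triangular number = 3×4/2 = 6
Compute 6 ÷ 2 = 3
3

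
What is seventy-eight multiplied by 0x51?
Convert seventy-eight (English words) → 78 (decimal)
Convert 0x51 (hexadecimal) → 5×16 + 1 = 81 (decimal)
Compute 78 × 81 = 6318
6318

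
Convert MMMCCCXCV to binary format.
Convert MMMCCCXCV (Roman numeral) → 1000 + 1000 + 1000 + 100 + 100 + 100 + 90 + 5 = 3395 (decimal)
Convert 3395 (decimal) → 3395 = 2048 + 1024 + 256 + 64 + 2 + 1 → 0b110101000011 (binary)
0b110101000011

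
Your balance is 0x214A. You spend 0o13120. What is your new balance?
Convert 0x214A (hexadecimal) → 2×4096 + 1×256 + 4×16 + 10 = 8522 (decimal)
Convert 0o13120 (octal) → 1×4096 + 3×512 + 1×64 + 2×8 = 5712 (decimal)
Compute 8522 - 5712 = 2810
2810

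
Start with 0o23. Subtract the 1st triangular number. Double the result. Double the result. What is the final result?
Convert 0o23 (octal) → 2×8 + 3 = 19 (decimal)
Start: 19
Convert the 1st triangular number (triangular index) → 1×2/2 = 1 (decimal)
19 - 1 = 18
18 × 2 = 36
36 × 2 = 72
72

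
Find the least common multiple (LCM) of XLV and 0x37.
Convert XLV (Roman numeral) → 40 + 5 = 45 (decimal)
Convert 0x37 (hexadecimal) → 3×16 + 7 = 55 (decimal)
Compute lcm(45, 55) = 495
495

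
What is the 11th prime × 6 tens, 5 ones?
Convert the 11th prime (prime index) → 31 (decimal)
Convert 6 tens, 5 ones (place-value notation) → 6×10 + 5 = 65 (decimal)
Compute 31 × 65 = 2015
2015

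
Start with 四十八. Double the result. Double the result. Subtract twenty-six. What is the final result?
Convert 四十八 (Chinese numeral) → 4×10 + 8 = 48 (decimal)
Start: 48
48 × 2 = 96
96 × 2 = 192
Convert twenty-six (English words) → 26 (decimal)
192 - 26 = 166
166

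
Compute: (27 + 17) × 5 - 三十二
Convert 三十二 (Chinese numeral) → 3×10 + 2 = 32 (decimal)
Expression in decimal: (27 + 17) × 5 - 32
Parentheses first: 27 + 17 = 44
Multiply: 44 × 5 = 220
Subtract: 220 - 32 = 188
188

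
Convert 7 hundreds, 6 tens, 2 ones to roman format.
Convert 7 hundreds, 6 tens, 2 ones (place-value notation) → 7×100 + 6×10 + 2 = 762 (decimal)
Convert 762 (decimal) → 762 = 500 + 100 + 100 + 50 + 10 + 1 + 1 → DCCLXII (Roman numeral)
DCCLXII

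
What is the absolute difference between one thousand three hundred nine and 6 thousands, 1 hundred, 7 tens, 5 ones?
Convert one thousand three hundred nine (English words) → 1×1000 + 3×100 + 9 = 1309 (decimal)
Convert 6 thousands, 1 hundred, 7 tens, 5 ones (place-value notation) → 6×1000 + 1×100 + 7×10 + 5 = 6175 (decimal)
Compute |1309 - 6175| = 4866
4866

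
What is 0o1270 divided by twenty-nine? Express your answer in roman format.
Convert 0o1270 (octal) → 1×512 + 2×64 + 7×8 = 696 (decimal)
Convert twenty-nine (English words) → 29 (decimal)
Compute 696 ÷ 29 = 24
Convert 24 (decimal) → 24 = 10 + 10 + 4 → XXIV (Roman numeral)
XXIV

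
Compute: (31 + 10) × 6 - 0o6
Convert 0o6 (octal) → 6 (decimal)
Expression in decimal: (31 + 10) × 6 - 6
Parentheses first: 31 + 10 = 41
Multiply: 41 × 6 = 246
Subtract: 246 - 6 = 240
240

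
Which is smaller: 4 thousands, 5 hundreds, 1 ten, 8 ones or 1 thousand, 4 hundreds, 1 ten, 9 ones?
Convert 4 thousands, 5 hundreds, 1 ten, 8 ones (place-value notation) → 4×1000 + 5×100 + 1×10 + 8 = 4518 (decimal)
Convert 1 thousand, 4 hundreds, 1 ten, 9 ones (place-value notation) → 1×1000 + 4×100 + 1×10 + 9 = 1419 (decimal)
Compare 4518 vs 1419: smaller = 1419
1419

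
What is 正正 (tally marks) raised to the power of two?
Convert 正正 (tally marks) → 5 + 5 = 10 (decimal)
Convert two (English words) → 2 (decimal)
Compute 10 ^ 2 = 100
100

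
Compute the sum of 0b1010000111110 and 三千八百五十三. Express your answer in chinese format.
Convert 0b1010000111110 (binary) → 4096 + 1024 + 32 + 16 + 8 + 4 + 2 = 5182 (decimal)
Convert 三千八百五十三 (Chinese numeral) → 3×1000 + 8×100 + 5×10 + 3 = 3853 (decimal)
Compute 5182 + 3853 = 9035
Convert 9035 (decimal) → 9035 = 9×1000 + 3×10 + 5 → 九千零三十五 (Chinese numeral)
九千零三十五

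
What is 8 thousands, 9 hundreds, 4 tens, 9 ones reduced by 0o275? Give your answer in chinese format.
Convert 8 thousands, 9 hundreds, 4 tens, 9 ones (place-value notation) → 8×1000 + 9×100 + 4×10 + 9 = 8949 (decimal)
Convert 0o275 (octal) → 2×64 + 7×8 + 5 = 189 (decimal)
Compute 8949 - 189 = 8760
Convert 8760 (decimal) → 8760 = 8×1000 + 7×100 + 6×10 → 八千七百六十 (Chinese numeral)
八千七百六十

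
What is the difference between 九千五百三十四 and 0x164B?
Convert 九千五百三十四 (Chinese numeral) → 9×1000 + 5×100 + 3×10 + 4 = 9534 (decimal)
Convert 0x164B (hexadecimal) → 1×4096 + 6×256 + 4×16 + 11 = 5707 (decimal)
Difference: |9534 - 5707| = 3827
3827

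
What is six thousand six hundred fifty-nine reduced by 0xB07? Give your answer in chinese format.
Convert six thousand six hundred fifty-nine (English words) → 6×1000 + 6×100 + 59 = 6659 (decimal)
Convert 0xB07 (hexadecimal) → 11×256 + 7 = 2823 (decimal)
Compute 6659 - 2823 = 3836
Convert 3836 (decimal) → 3836 = 3×1000 + 8×100 + 3×10 + 6 → 三千八百三十六 (Chinese numeral)
三千八百三十六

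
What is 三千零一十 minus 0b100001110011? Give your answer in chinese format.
Convert 三千零一十 (Chinese numeral) → 3×1000 + 1×10 = 3010 (decimal)
Convert 0b100001110011 (binary) → 2048 + 64 + 32 + 16 + 2 + 1 = 2163 (decimal)
Compute 3010 - 2163 = 847
Convert 847 (decimal) → 847 = 8×100 + 4×10 + 7 → 八百四十七 (Chinese numeral)
八百四十七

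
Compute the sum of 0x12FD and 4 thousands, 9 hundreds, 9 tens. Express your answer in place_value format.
Convert 0x12FD (hexadecimal) → 1×4096 + 2×256 + 15×16 + 13 = 4861 (decimal)
Convert 4 thousands, 9 hundreds, 9 tens (place-value notation) → 4×1000 + 9×100 + 9×10 = 4990 (decimal)
Compute 4861 + 4990 = 9851
Convert 9851 (decimal) → 9851 = 9×1000 + 8×100 + 5×10 + 1 → 9 thousands, 8 hundreds, 5 tens, 1 one (place-value notation)
9 thousands, 8 hundreds, 5 tens, 1 one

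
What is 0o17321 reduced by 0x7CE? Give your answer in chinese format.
Convert 0o17321 (octal) → 1×4096 + 7×512 + 3×64 + 2×8 + 1 = 7889 (decimal)
Convert 0x7CE (hexadecimal) → 7×256 + 12×16 + 14 = 1998 (decimal)
Compute 7889 - 1998 = 5891
Convert 5891 (decimal) → 5891 = 5×1000 + 8×100 + 9×10 + 1 → 五千八百九十一 (Chinese numeral)
五千八百九十一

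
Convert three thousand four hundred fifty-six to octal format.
Convert three thousand four hundred fifty-six (English words) → 3×1000 + 4×100 + 56 = 3456 (decimal)
Convert 3456 (decimal) → 3456 = 6×512 + 6×64 → 0o6600 (octal)
0o6600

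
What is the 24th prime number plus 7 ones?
The 24th prime number = 89
Convert 7 ones (place-value notation) → 7 (decimal)
Compute 89 + 7 = 96
96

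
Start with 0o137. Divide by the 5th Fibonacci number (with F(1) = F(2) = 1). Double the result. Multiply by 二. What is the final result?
Convert 0o137 (octal) → 1×64 + 3×8 + 7 = 95 (decimal)
Start: 95
Convert the 5th Fibonacci number (with F(1) = F(2) = 1) (Fibonacci index) → 1, 1, 2, 3, 5 → 5 (decimal)
95 ÷ 5 = 19
19 × 2 = 38
Convert 二 (Chinese numeral) → 2 (decimal)
38 × 2 = 76
76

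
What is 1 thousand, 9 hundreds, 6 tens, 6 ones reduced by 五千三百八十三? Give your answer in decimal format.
Convert 1 thousand, 9 hundreds, 6 tens, 6 ones (place-value notation) → 1×1000 + 9×100 + 6×10 + 6 = 1966 (decimal)
Convert 五千三百八十三 (Chinese numeral) → 5×1000 + 3×100 + 8×10 + 3 = 5383 (decimal)
Compute 1966 - 5383 = -3417
-3417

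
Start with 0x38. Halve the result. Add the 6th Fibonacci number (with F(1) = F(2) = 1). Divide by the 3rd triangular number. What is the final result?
Convert 0x38 (hexadecimal) → 3×16 + 8 = 56 (decimal)
Start: 56
56 ÷ 2 = 28
Convert the 6th Fibonacci number (with F(1) = F(2) = 1) (Fibonacci index) → 1, 1, 2, 3, 5, 8 → 8 (decimal)
28 + 8 = 36
Convert the 3rd triangular number (triangular index) → 3×4/2 = 6 (decimal)
36 ÷ 6 = 6
6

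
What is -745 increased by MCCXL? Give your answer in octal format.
Convert MCCXL (Roman numeral) → 1000 + 100 + 100 + 40 = 1240 (decimal)
Compute -745 + 1240 = 495
Convert 495 (decimal) → 495 = 7×64 + 5×8 + 7 → 0o757 (octal)
0o757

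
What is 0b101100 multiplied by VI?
Convert 0b101100 (binary) → 32 + 8 + 4 = 44 (decimal)
Convert VI (Roman numeral) → 5 + 1 = 6 (decimal)
Compute 44 × 6 = 264
264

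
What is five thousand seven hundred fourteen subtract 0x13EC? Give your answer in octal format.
Convert five thousand seven hundred fourteen (English words) → 5×1000 + 7×100 + 14 = 5714 (decimal)
Convert 0x13EC (hexadecimal) → 1×4096 + 3×256 + 14×16 + 12 = 5100 (decimal)
Compute 5714 - 5100 = 614
Convert 614 (decimal) → 614 = 1×512 + 1×64 + 4×8 + 6 → 0o1146 (octal)
0o1146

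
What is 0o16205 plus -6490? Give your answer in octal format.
Convert 0o16205 (octal) → 1×4096 + 6×512 + 2×64 + 5 = 7301 (decimal)
Compute 7301 + -6490 = 811
Convert 811 (decimal) → 811 = 1×512 + 4×64 + 5×8 + 3 → 0o1453 (octal)
0o1453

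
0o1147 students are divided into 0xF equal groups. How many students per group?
Convert 0o1147 (octal) → 1×512 + 1×64 + 4×8 + 7 = 615 (decimal)
Convert 0xF (hexadecimal) → 15 (decimal)
Compute 615 ÷ 15 = 41
41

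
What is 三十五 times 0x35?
Convert 三十五 (Chinese numeral) → 3×10 + 5 = 35 (decimal)
Convert 0x35 (hexadecimal) → 3×16 + 5 = 53 (decimal)
Compute 35 × 53 = 1855
1855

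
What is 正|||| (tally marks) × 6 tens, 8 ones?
Convert 正|||| (tally marks) → 5 + 4 = 9 (decimal)
Convert 6 tens, 8 ones (place-value notation) → 6×10 + 8 = 68 (decimal)
Compute 9 × 68 = 612
612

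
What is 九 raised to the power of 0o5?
Convert 九 (Chinese numeral) → 9 (decimal)
Convert 0o5 (octal) → 5 (decimal)
Compute 9 ^ 5 = 59049
59049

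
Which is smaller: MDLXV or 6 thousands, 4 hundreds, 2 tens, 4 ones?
Convert MDLXV (Roman numeral) → 1000 + 500 + 50 + 10 + 5 = 1565 (decimal)
Convert 6 thousands, 4 hundreds, 2 tens, 4 ones (place-value notation) → 6×1000 + 4×100 + 2×10 + 4 = 6424 (decimal)
Compare 1565 vs 6424: smaller = 1565
1565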